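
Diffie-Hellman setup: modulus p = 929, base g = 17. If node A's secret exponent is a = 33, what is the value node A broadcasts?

146

Public value = 17^33 mod 929.
17^1 ≡ 17 (mod 929)
17^2 = (17^1)^2 ≡ 17^2 = 289 ≡ 289 (mod 929)
17^4 = (17^2)^2 ≡ 289^2 = 83521 ≡ 840 (mod 929)
17^8 = (17^4)^2 ≡ 840^2 = 705600 ≡ 489 (mod 929)
17^16 = (17^8)^2 ≡ 489^2 = 239121 ≡ 368 (mod 929)
17^32 = (17^16)^2 ≡ 368^2 = 135424 ≡ 719 (mod 929)
17^33 = 17^32 · 17^1 ≡ 719 · 17 ≡ 146 (mod 929).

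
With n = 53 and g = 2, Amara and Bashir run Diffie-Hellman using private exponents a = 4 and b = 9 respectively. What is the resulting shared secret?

Amara sends A = g^a mod n = 2^4 mod 53.
2^1 ≡ 2 (mod 53)
2^2 = (2^1)^2 ≡ 2^2 = 4 ≡ 4 (mod 53)
2^4 = (2^2)^2 ≡ 4^2 = 16 ≡ 16 (mod 53)
So A = 16. Bashir then computes K = A^b mod n = 16^9 mod 53.
16^1 ≡ 16 (mod 53)
16^2 = (16^1)^2 ≡ 16^2 = 256 ≡ 44 (mod 53)
16^4 = (16^2)^2 ≡ 44^2 = 1936 ≡ 28 (mod 53)
16^8 = (16^4)^2 ≡ 28^2 = 784 ≡ 42 (mod 53)
16^9 = 16^8 · 16^1 ≡ 42 · 16 ≡ 36 (mod 53).

36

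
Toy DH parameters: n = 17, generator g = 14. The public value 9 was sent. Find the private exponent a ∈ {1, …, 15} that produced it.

2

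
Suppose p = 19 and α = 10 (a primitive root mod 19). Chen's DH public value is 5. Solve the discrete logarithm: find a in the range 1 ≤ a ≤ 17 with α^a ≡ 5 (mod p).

Try successive powers of 10 modulo 19:
10^1 ≡ 10
10^2 ≡ 5
Found: a = 2.

2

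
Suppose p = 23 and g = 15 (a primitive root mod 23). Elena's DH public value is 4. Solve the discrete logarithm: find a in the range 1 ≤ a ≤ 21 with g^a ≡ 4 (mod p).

Try successive powers of 15 modulo 23:
15^1 ≡ 15
15^2 ≡ 18
15^3 ≡ 17
15^4 ≡ 2
15^5 ≡ 7
15^6 ≡ 13
15^7 ≡ 11
15^8 ≡ 4
Found: a = 8.

8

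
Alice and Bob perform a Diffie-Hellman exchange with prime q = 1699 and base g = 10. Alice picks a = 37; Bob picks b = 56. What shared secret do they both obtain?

678

Alice sends A = g^a mod q = 10^37 mod 1699.
10^1 ≡ 10 (mod 1699)
10^2 = (10^1)^2 ≡ 10^2 = 100 ≡ 100 (mod 1699)
10^4 = (10^2)^2 ≡ 100^2 = 10000 ≡ 1505 (mod 1699)
10^8 = (10^4)^2 ≡ 1505^2 = 2265025 ≡ 258 (mod 1699)
10^16 = (10^8)^2 ≡ 258^2 = 66564 ≡ 303 (mod 1699)
10^32 = (10^16)^2 ≡ 303^2 = 91809 ≡ 63 (mod 1699)
10^37 = 10^32 · 10^4 · 10^1 ≡ 63 · 1505 · 10 ≡ 108 (mod 1699).
So A = 108. Bob then computes K = A^b mod q = 108^56 mod 1699.
108^1 ≡ 108 (mod 1699)
108^2 = (108^1)^2 ≡ 108^2 = 11664 ≡ 1470 (mod 1699)
108^4 = (108^2)^2 ≡ 1470^2 = 2160900 ≡ 1471 (mod 1699)
108^8 = (108^4)^2 ≡ 1471^2 = 2163841 ≡ 1014 (mod 1699)
108^16 = (108^8)^2 ≡ 1014^2 = 1028196 ≡ 301 (mod 1699)
108^32 = (108^16)^2 ≡ 301^2 = 90601 ≡ 554 (mod 1699)
108^56 = 108^32 · 108^16 · 108^8 ≡ 554 · 301 · 1014 ≡ 678 (mod 1699).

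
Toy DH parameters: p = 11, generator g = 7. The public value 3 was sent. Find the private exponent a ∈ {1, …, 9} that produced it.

4

Try successive powers of 7 modulo 11:
7^1 ≡ 7
7^2 ≡ 5
7^3 ≡ 2
7^4 ≡ 3
Found: a = 4.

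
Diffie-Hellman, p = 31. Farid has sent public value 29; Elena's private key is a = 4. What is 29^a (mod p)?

16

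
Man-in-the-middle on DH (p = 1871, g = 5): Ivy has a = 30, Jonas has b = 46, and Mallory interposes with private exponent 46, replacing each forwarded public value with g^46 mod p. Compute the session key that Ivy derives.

1540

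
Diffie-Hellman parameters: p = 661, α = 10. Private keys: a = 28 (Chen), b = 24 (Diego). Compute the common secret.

56

Diego sends B = α^b mod p = 10^24 mod 661.
10^1 ≡ 10 (mod 661)
10^2 = (10^1)^2 ≡ 10^2 = 100 ≡ 100 (mod 661)
10^4 = (10^2)^2 ≡ 100^2 = 10000 ≡ 85 (mod 661)
10^8 = (10^4)^2 ≡ 85^2 = 7225 ≡ 615 (mod 661)
10^16 = (10^8)^2 ≡ 615^2 = 378225 ≡ 133 (mod 661)
10^24 = 10^16 · 10^8 ≡ 133 · 615 ≡ 492 (mod 661).
So B = 492. Chen then computes K = B^a mod p = 492^28 mod 661.
492^1 ≡ 492 (mod 661)
492^2 = (492^1)^2 ≡ 492^2 = 242064 ≡ 138 (mod 661)
492^4 = (492^2)^2 ≡ 138^2 = 19044 ≡ 536 (mod 661)
492^8 = (492^4)^2 ≡ 536^2 = 287296 ≡ 422 (mod 661)
492^16 = (492^8)^2 ≡ 422^2 = 178084 ≡ 275 (mod 661)
492^28 = 492^16 · 492^8 · 492^4 ≡ 275 · 422 · 536 ≡ 56 (mod 661).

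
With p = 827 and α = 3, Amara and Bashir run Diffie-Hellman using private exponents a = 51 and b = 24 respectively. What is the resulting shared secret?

Amara sends A = α^a mod p = 3^51 mod 827.
3^1 ≡ 3 (mod 827)
3^2 = (3^1)^2 ≡ 3^2 = 9 ≡ 9 (mod 827)
3^4 = (3^2)^2 ≡ 9^2 = 81 ≡ 81 (mod 827)
3^8 = (3^4)^2 ≡ 81^2 = 6561 ≡ 772 (mod 827)
3^16 = (3^8)^2 ≡ 772^2 = 595984 ≡ 544 (mod 827)
3^32 = (3^16)^2 ≡ 544^2 = 295936 ≡ 697 (mod 827)
3^51 = 3^32 · 3^16 · 3^2 · 3^1 ≡ 697 · 544 · 9 · 3 ≡ 103 (mod 827).
So A = 103. Bashir then computes K = A^b mod p = 103^24 mod 827.
103^1 ≡ 103 (mod 827)
103^2 = (103^1)^2 ≡ 103^2 = 10609 ≡ 685 (mod 827)
103^4 = (103^2)^2 ≡ 685^2 = 469225 ≡ 316 (mod 827)
103^8 = (103^4)^2 ≡ 316^2 = 99856 ≡ 616 (mod 827)
103^16 = (103^8)^2 ≡ 616^2 = 379456 ≡ 690 (mod 827)
103^24 = 103^16 · 103^8 ≡ 690 · 616 ≡ 789 (mod 827).

789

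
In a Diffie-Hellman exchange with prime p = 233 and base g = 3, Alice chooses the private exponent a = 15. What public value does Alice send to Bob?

68

Public value = 3^15 (mod 233).
3^1 ≡ 3 (mod 233)
3^2 = (3^1)^2 ≡ 3^2 = 9 ≡ 9 (mod 233)
3^4 = (3^2)^2 ≡ 9^2 = 81 ≡ 81 (mod 233)
3^8 = (3^4)^2 ≡ 81^2 = 6561 ≡ 37 (mod 233)
3^15 = 3^8 · 3^4 · 3^2 · 3^1 ≡ 37 · 81 · 9 · 3 ≡ 68 (mod 233).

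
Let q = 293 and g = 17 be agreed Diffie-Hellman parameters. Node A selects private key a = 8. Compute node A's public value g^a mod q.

256

Public value = 17^8 mod 293.
17^1 ≡ 17 (mod 293)
17^2 = (17^1)^2 ≡ 17^2 = 289 ≡ 289 (mod 293)
17^4 = (17^2)^2 ≡ 289^2 = 83521 ≡ 16 (mod 293)
17^8 = (17^4)^2 ≡ 16^2 = 256 ≡ 256 (mod 293)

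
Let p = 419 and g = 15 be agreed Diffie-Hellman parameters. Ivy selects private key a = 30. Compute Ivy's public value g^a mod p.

352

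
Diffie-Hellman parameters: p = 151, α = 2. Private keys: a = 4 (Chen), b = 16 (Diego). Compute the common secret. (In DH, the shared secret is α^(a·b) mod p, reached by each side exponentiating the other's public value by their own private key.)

16

Chen sends A = α^a mod p = 2^4 mod 151.
2^1 ≡ 2 (mod 151)
2^2 = (2^1)^2 ≡ 2^2 = 4 ≡ 4 (mod 151)
2^4 = (2^2)^2 ≡ 4^2 = 16 ≡ 16 (mod 151)
So A = 16. Diego then computes K = A^b mod p = 16^16 mod 151.
16^1 ≡ 16 (mod 151)
16^2 = (16^1)^2 ≡ 16^2 = 256 ≡ 105 (mod 151)
16^4 = (16^2)^2 ≡ 105^2 = 11025 ≡ 2 (mod 151)
16^8 = (16^4)^2 ≡ 2^2 = 4 ≡ 4 (mod 151)
16^16 = (16^8)^2 ≡ 4^2 = 16 ≡ 16 (mod 151)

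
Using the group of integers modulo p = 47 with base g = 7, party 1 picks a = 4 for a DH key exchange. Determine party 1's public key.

Public value = 7^{4} \pmod{47}.
7^1 ≡ 7 (mod 47)
7^2 = (7^1)^2 ≡ 7^2 = 49 ≡ 2 (mod 47)
7^4 = (7^2)^2 ≡ 2^2 = 4 ≡ 4 (mod 47)

4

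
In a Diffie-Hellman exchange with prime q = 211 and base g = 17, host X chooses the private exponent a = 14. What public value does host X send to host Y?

Public value = 17^14 (mod 211).
17^1 ≡ 17 (mod 211)
17^2 = (17^1)^2 ≡ 17^2 = 289 ≡ 78 (mod 211)
17^4 = (17^2)^2 ≡ 78^2 = 6084 ≡ 176 (mod 211)
17^8 = (17^4)^2 ≡ 176^2 = 30976 ≡ 170 (mod 211)
17^14 = 17^8 · 17^4 · 17^2 ≡ 170 · 176 · 78 ≡ 100 (mod 211).

100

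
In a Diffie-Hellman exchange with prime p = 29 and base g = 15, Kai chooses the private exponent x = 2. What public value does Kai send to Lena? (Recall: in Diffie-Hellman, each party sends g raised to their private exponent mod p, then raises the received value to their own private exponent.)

Public value = 15^2 mod 29.
15^1 ≡ 15 (mod 29)
15^2 = (15^1)^2 ≡ 15^2 = 225 ≡ 22 (mod 29)

22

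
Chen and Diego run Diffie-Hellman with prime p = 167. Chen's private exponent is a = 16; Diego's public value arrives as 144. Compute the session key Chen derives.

31

Shared key K = 144^16 mod 167.
144^1 ≡ 144 (mod 167)
144^2 = (144^1)^2 ≡ 144^2 = 20736 ≡ 28 (mod 167)
144^4 = (144^2)^2 ≡ 28^2 = 784 ≡ 116 (mod 167)
144^8 = (144^4)^2 ≡ 116^2 = 13456 ≡ 96 (mod 167)
144^16 = (144^8)^2 ≡ 96^2 = 9216 ≡ 31 (mod 167)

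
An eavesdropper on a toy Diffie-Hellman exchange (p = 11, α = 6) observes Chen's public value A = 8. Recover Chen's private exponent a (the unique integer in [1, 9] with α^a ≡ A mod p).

7

Try successive powers of 6 modulo 11:
6^1 ≡ 6
6^2 ≡ 3
6^3 ≡ 7
6^4 ≡ 9
6^5 ≡ 10
6^6 ≡ 5
6^7 ≡ 8
Found: a = 7.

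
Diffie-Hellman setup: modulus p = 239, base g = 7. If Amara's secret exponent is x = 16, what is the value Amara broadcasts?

62

Public value = 7^16 mod 239.
7^1 ≡ 7 (mod 239)
7^2 = (7^1)^2 ≡ 7^2 = 49 ≡ 49 (mod 239)
7^4 = (7^2)^2 ≡ 49^2 = 2401 ≡ 11 (mod 239)
7^8 = (7^4)^2 ≡ 11^2 = 121 ≡ 121 (mod 239)
7^16 = (7^8)^2 ≡ 121^2 = 14641 ≡ 62 (mod 239)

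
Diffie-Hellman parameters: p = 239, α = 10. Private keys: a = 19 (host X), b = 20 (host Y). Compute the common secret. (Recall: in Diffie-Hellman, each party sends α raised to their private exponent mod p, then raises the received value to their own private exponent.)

Host Y sends B = α^b mod p = 10^20 mod 239.
10^1 ≡ 10 (mod 239)
10^2 = (10^1)^2 ≡ 10^2 = 100 ≡ 100 (mod 239)
10^4 = (10^2)^2 ≡ 100^2 = 10000 ≡ 201 (mod 239)
10^8 = (10^4)^2 ≡ 201^2 = 40401 ≡ 10 (mod 239)
10^16 = (10^8)^2 ≡ 10^2 = 100 ≡ 100 (mod 239)
10^20 = 10^16 · 10^4 ≡ 100 · 201 ≡ 24 (mod 239).
So B = 24. Host X then computes K = B^a mod p = 24^19 mod 239.
24^1 ≡ 24 (mod 239)
24^2 = (24^1)^2 ≡ 24^2 = 576 ≡ 98 (mod 239)
24^4 = (24^2)^2 ≡ 98^2 = 9604 ≡ 44 (mod 239)
24^8 = (24^4)^2 ≡ 44^2 = 1936 ≡ 24 (mod 239)
24^16 = (24^8)^2 ≡ 24^2 = 576 ≡ 98 (mod 239)
24^19 = 24^16 · 24^2 · 24^1 ≡ 98 · 98 · 24 ≡ 100 (mod 239).

100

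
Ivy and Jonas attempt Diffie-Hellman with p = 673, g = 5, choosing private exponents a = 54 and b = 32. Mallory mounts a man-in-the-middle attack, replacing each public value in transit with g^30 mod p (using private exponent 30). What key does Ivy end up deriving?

588

Ivy receives Mallory's public value M = 5^30 mod 673 instead of the honest one.
5^1 ≡ 5 (mod 673)
5^2 = (5^1)^2 ≡ 5^2 = 25 ≡ 25 (mod 673)
5^4 = (5^2)^2 ≡ 25^2 = 625 ≡ 625 (mod 673)
5^8 = (5^4)^2 ≡ 625^2 = 390625 ≡ 285 (mod 673)
5^16 = (5^8)^2 ≡ 285^2 = 81225 ≡ 465 (mod 673)
5^30 = 5^16 · 5^8 · 5^4 · 5^2 ≡ 465 · 285 · 625 · 25 ≡ 573 (mod 673).
So M = 573. Ivy computes K = M^54 mod 673.
573^1 ≡ 573 (mod 673)
573^2 = (573^1)^2 ≡ 573^2 = 328329 ≡ 578 (mod 673)
573^4 = (573^2)^2 ≡ 578^2 = 334084 ≡ 276 (mod 673)
573^8 = (573^4)^2 ≡ 276^2 = 76176 ≡ 127 (mod 673)
573^16 = (573^8)^2 ≡ 127^2 = 16129 ≡ 650 (mod 673)
573^32 = (573^16)^2 ≡ 650^2 = 422500 ≡ 529 (mod 673)
573^54 = 573^32 · 573^16 · 573^4 · 573^2 ≡ 529 · 650 · 276 · 578 ≡ 588 (mod 673).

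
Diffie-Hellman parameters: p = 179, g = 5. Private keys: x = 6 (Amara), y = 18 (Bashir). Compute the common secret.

Amara sends A = g^x mod p = 5^6 mod 179.
5^1 ≡ 5 (mod 179)
5^2 = (5^1)^2 ≡ 5^2 = 25 ≡ 25 (mod 179)
5^4 = (5^2)^2 ≡ 25^2 = 625 ≡ 88 (mod 179)
5^6 = 5^4 · 5^2 ≡ 88 · 25 ≡ 52 (mod 179).
So A = 52. Bashir then computes K = A^y mod p = 52^18 mod 179.
52^1 ≡ 52 (mod 179)
52^2 = (52^1)^2 ≡ 52^2 = 2704 ≡ 19 (mod 179)
52^4 = (52^2)^2 ≡ 19^2 = 361 ≡ 3 (mod 179)
52^8 = (52^4)^2 ≡ 3^2 = 9 ≡ 9 (mod 179)
52^16 = (52^8)^2 ≡ 9^2 = 81 ≡ 81 (mod 179)
52^18 = 52^16 · 52^2 ≡ 81 · 19 ≡ 107 (mod 179).

107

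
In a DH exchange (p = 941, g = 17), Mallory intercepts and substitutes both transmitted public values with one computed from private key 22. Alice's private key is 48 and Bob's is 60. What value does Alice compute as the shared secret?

Alice receives Mallory's public value M = 17^22 mod 941 instead of the honest one.
17^1 ≡ 17 (mod 941)
17^2 = (17^1)^2 ≡ 17^2 = 289 ≡ 289 (mod 941)
17^4 = (17^2)^2 ≡ 289^2 = 83521 ≡ 713 (mod 941)
17^8 = (17^4)^2 ≡ 713^2 = 508369 ≡ 229 (mod 941)
17^16 = (17^8)^2 ≡ 229^2 = 52441 ≡ 686 (mod 941)
17^22 = 17^16 · 17^4 · 17^2 ≡ 686 · 713 · 289 ≡ 905 (mod 941).
So M = 905. Alice computes K = M^48 mod 941.
905^1 ≡ 905 (mod 941)
905^2 = (905^1)^2 ≡ 905^2 = 819025 ≡ 355 (mod 941)
905^4 = (905^2)^2 ≡ 355^2 = 126025 ≡ 872 (mod 941)
905^8 = (905^4)^2 ≡ 872^2 = 760384 ≡ 56 (mod 941)
905^16 = (905^8)^2 ≡ 56^2 = 3136 ≡ 313 (mod 941)
905^32 = (905^16)^2 ≡ 313^2 = 97969 ≡ 105 (mod 941)
905^48 = 905^32 · 905^16 ≡ 105 · 313 ≡ 871 (mod 941).

871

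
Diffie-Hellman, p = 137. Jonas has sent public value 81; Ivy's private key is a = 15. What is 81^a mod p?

64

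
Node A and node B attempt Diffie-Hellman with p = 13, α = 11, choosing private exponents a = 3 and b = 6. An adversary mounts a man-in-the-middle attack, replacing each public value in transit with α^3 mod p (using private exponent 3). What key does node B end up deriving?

Node B receives an adversary's public value M = 11^3 mod 13 instead of the honest one.
11^1 ≡ 11 (mod 13)
11^2 = (11^1)^2 ≡ 11^2 = 121 ≡ 4 (mod 13)
11^3 = 11^2 · 11^1 ≡ 4 · 11 ≡ 5 (mod 13).
So M = 5. Node B computes K = M^6 mod 13.
5^1 ≡ 5 (mod 13)
5^2 = (5^1)^2 ≡ 5^2 = 25 ≡ 12 (mod 13)
5^4 = (5^2)^2 ≡ 12^2 = 144 ≡ 1 (mod 13)
5^6 = 5^4 · 5^2 ≡ 1 · 12 ≡ 12 (mod 13).

12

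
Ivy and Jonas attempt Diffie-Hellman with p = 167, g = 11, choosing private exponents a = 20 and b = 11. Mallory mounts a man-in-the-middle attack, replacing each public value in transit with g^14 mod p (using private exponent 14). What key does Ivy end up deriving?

Ivy receives Mallory's public value M = 11^14 mod 167 instead of the honest one.
11^1 ≡ 11 (mod 167)
11^2 = (11^1)^2 ≡ 11^2 = 121 ≡ 121 (mod 167)
11^4 = (11^2)^2 ≡ 121^2 = 14641 ≡ 112 (mod 167)
11^8 = (11^4)^2 ≡ 112^2 = 12544 ≡ 19 (mod 167)
11^14 = 11^8 · 11^4 · 11^2 ≡ 19 · 112 · 121 ≡ 141 (mod 167).
So M = 141. Ivy computes K = M^20 mod 167.
141^1 ≡ 141 (mod 167)
141^2 = (141^1)^2 ≡ 141^2 = 19881 ≡ 8 (mod 167)
141^4 = (141^2)^2 ≡ 8^2 = 64 ≡ 64 (mod 167)
141^8 = (141^4)^2 ≡ 64^2 = 4096 ≡ 88 (mod 167)
141^16 = (141^8)^2 ≡ 88^2 = 7744 ≡ 62 (mod 167)
141^20 = 141^16 · 141^4 ≡ 62 · 64 ≡ 127 (mod 167).

127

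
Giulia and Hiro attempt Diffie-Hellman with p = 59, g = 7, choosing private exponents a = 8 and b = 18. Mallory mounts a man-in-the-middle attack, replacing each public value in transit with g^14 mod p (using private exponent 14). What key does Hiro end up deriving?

25

Hiro receives Mallory's public value M = 7^14 mod 59 instead of the honest one.
7^1 ≡ 7 (mod 59)
7^2 = (7^1)^2 ≡ 7^2 = 49 ≡ 49 (mod 59)
7^4 = (7^2)^2 ≡ 49^2 = 2401 ≡ 41 (mod 59)
7^8 = (7^4)^2 ≡ 41^2 = 1681 ≡ 29 (mod 59)
7^14 = 7^8 · 7^4 · 7^2 ≡ 29 · 41 · 49 ≡ 28 (mod 59).
So M = 28. Hiro computes K = M^18 mod 59.
28^1 ≡ 28 (mod 59)
28^2 = (28^1)^2 ≡ 28^2 = 784 ≡ 17 (mod 59)
28^4 = (28^2)^2 ≡ 17^2 = 289 ≡ 53 (mod 59)
28^8 = (28^4)^2 ≡ 53^2 = 2809 ≡ 36 (mod 59)
28^16 = (28^8)^2 ≡ 36^2 = 1296 ≡ 57 (mod 59)
28^18 = 28^16 · 28^2 ≡ 57 · 17 ≡ 25 (mod 59).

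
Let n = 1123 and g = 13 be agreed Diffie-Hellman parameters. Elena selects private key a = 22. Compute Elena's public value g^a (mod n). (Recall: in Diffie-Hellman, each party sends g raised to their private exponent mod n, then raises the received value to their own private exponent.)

Public value = 13^22 (mod 1123).
13^1 ≡ 13 (mod 1123)
13^2 = (13^1)^2 ≡ 13^2 = 169 ≡ 169 (mod 1123)
13^4 = (13^2)^2 ≡ 169^2 = 28561 ≡ 486 (mod 1123)
13^8 = (13^4)^2 ≡ 486^2 = 236196 ≡ 366 (mod 1123)
13^16 = (13^8)^2 ≡ 366^2 = 133956 ≡ 319 (mod 1123)
13^22 = 13^16 · 13^4 · 13^2 ≡ 319 · 486 · 169 ≡ 33 (mod 1123).

33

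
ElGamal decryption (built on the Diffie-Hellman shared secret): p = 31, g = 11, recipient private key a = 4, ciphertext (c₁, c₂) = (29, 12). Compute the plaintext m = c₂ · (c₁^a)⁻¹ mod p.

24

Shared mask s = c₁^a mod p = 29^4 mod 31.
29^1 ≡ 29 (mod 31)
29^2 = (29^1)^2 ≡ 29^2 = 841 ≡ 4 (mod 31)
29^4 = (29^2)^2 ≡ 4^2 = 16 ≡ 16 (mod 31)
So s = 16; s⁻¹ ≡ 2 (mod 31).
m = c₂ · s⁻¹ mod 31 = 12 · 2 mod 31 = 24.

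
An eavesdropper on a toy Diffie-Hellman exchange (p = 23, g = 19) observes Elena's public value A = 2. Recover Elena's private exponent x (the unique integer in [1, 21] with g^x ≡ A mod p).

6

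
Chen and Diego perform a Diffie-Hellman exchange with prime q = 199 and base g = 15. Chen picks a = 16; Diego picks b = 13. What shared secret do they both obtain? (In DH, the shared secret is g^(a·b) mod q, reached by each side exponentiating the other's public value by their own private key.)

81

Diego sends B = g^b mod q = 15^13 mod 199.
15^1 ≡ 15 (mod 199)
15^2 = (15^1)^2 ≡ 15^2 = 225 ≡ 26 (mod 199)
15^4 = (15^2)^2 ≡ 26^2 = 676 ≡ 79 (mod 199)
15^8 = (15^4)^2 ≡ 79^2 = 6241 ≡ 72 (mod 199)
15^13 = 15^8 · 15^4 · 15^1 ≡ 72 · 79 · 15 ≡ 148 (mod 199).
So B = 148. Chen then computes K = B^a mod q = 148^16 mod 199.
148^1 ≡ 148 (mod 199)
148^2 = (148^1)^2 ≡ 148^2 = 21904 ≡ 14 (mod 199)
148^4 = (148^2)^2 ≡ 14^2 = 196 ≡ 196 (mod 199)
148^8 = (148^4)^2 ≡ 196^2 = 38416 ≡ 9 (mod 199)
148^16 = (148^8)^2 ≡ 9^2 = 81 ≡ 81 (mod 199)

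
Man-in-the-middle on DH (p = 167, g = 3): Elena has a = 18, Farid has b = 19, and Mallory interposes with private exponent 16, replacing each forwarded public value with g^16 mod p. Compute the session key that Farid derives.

58

Farid receives Mallory's public value M = 3^16 mod 167 instead of the honest one.
3^1 ≡ 3 (mod 167)
3^2 = (3^1)^2 ≡ 3^2 = 9 ≡ 9 (mod 167)
3^4 = (3^2)^2 ≡ 9^2 = 81 ≡ 81 (mod 167)
3^8 = (3^4)^2 ≡ 81^2 = 6561 ≡ 48 (mod 167)
3^16 = (3^8)^2 ≡ 48^2 = 2304 ≡ 133 (mod 167)
So M = 133. Farid computes K = M^19 mod 167.
133^1 ≡ 133 (mod 167)
133^2 = (133^1)^2 ≡ 133^2 = 17689 ≡ 154 (mod 167)
133^4 = (133^2)^2 ≡ 154^2 = 23716 ≡ 2 (mod 167)
133^8 = (133^4)^2 ≡ 2^2 = 4 ≡ 4 (mod 167)
133^16 = (133^8)^2 ≡ 4^2 = 16 ≡ 16 (mod 167)
133^19 = 133^16 · 133^2 · 133^1 ≡ 16 · 154 · 133 ≡ 58 (mod 167).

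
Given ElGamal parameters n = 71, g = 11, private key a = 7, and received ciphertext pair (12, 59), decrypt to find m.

Shared mask s = c₁^a mod n = 12^7 mod 71.
12^1 ≡ 12 (mod 71)
12^2 = (12^1)^2 ≡ 12^2 = 144 ≡ 2 (mod 71)
12^4 = (12^2)^2 ≡ 2^2 = 4 ≡ 4 (mod 71)
12^7 = 12^4 · 12^2 · 12^1 ≡ 4 · 2 · 12 ≡ 25 (mod 71).
So s = 25; s⁻¹ ≡ 54 (mod 71).
m = c₂ · s⁻¹ mod 71 = 59 · 54 mod 71 = 62.

62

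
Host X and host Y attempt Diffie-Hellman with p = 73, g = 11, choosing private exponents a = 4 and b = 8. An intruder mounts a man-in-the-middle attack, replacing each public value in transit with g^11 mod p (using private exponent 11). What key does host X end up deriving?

71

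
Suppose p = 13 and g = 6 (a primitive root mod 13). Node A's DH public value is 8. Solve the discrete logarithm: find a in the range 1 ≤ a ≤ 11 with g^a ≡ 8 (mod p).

Try successive powers of 6 modulo 13:
6^1 ≡ 6
6^2 ≡ 10
6^3 ≡ 8
Found: a = 3.

3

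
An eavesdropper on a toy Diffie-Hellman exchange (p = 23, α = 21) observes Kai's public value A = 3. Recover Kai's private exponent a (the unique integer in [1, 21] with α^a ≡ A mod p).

Try successive powers of 21 modulo 23:
21^1 ≡ 21
21^2 ≡ 4
21^3 ≡ 15
21^4 ≡ 16
21^5 ≡ 14
21^6 ≡ 18
21^7 ≡ 10
21^8 ≡ 3
Found: a = 8.

8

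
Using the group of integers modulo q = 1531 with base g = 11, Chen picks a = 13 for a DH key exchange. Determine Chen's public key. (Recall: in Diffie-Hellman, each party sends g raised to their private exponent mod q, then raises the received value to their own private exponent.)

626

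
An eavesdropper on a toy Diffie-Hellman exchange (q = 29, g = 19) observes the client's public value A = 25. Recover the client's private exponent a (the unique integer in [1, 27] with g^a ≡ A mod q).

Try successive powers of 19 modulo 29:
19^1 ≡ 19
19^2 ≡ 13
19^3 ≡ 15
19^4 ≡ 24
19^5 ≡ 21
19^6 ≡ 22
19^7 ≡ 12
19^8 ≡ 25
Found: a = 8.

8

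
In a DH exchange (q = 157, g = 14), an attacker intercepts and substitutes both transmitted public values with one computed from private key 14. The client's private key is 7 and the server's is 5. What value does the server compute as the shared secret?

The server receives an attacker's public value M = 14^14 mod 157 instead of the honest one.
14^1 ≡ 14 (mod 157)
14^2 = (14^1)^2 ≡ 14^2 = 196 ≡ 39 (mod 157)
14^4 = (14^2)^2 ≡ 39^2 = 1521 ≡ 108 (mod 157)
14^8 = (14^4)^2 ≡ 108^2 = 11664 ≡ 46 (mod 157)
14^14 = 14^8 · 14^4 · 14^2 ≡ 46 · 108 · 39 ≡ 14 (mod 157).
So M = 14. The server computes K = M^5 mod 157.
14^1 ≡ 14 (mod 157)
14^2 = (14^1)^2 ≡ 14^2 = 196 ≡ 39 (mod 157)
14^4 = (14^2)^2 ≡ 39^2 = 1521 ≡ 108 (mod 157)
14^5 = 14^4 · 14^1 ≡ 108 · 14 ≡ 99 (mod 157).

99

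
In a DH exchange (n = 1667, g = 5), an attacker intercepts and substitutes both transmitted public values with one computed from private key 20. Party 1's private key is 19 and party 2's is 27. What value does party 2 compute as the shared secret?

Party 2 receives an attacker's public value M = 5^20 mod 1667 instead of the honest one.
5^1 ≡ 5 (mod 1667)
5^2 = (5^1)^2 ≡ 5^2 = 25 ≡ 25 (mod 1667)
5^4 = (5^2)^2 ≡ 25^2 = 625 ≡ 625 (mod 1667)
5^8 = (5^4)^2 ≡ 625^2 = 390625 ≡ 547 (mod 1667)
5^16 = (5^8)^2 ≡ 547^2 = 299209 ≡ 816 (mod 1667)
5^20 = 5^16 · 5^4 ≡ 816 · 625 ≡ 1565 (mod 1667).
So M = 1565. Party 2 computes K = M^27 mod 1667.
1565^1 ≡ 1565 (mod 1667)
1565^2 = (1565^1)^2 ≡ 1565^2 = 2449225 ≡ 402 (mod 1667)
1565^4 = (1565^2)^2 ≡ 402^2 = 161604 ≡ 1572 (mod 1667)
1565^8 = (1565^4)^2 ≡ 1572^2 = 2471184 ≡ 690 (mod 1667)
1565^16 = (1565^8)^2 ≡ 690^2 = 476100 ≡ 1005 (mod 1667)
1565^27 = 1565^16 · 1565^8 · 1565^2 · 1565^1 ≡ 1005 · 690 · 402 · 1565 ≡ 241 (mod 1667).

241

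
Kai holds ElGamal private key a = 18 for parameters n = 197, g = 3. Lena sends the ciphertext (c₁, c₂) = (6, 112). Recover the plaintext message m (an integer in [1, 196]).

39

Shared mask s = c₁^a mod n = 6^18 mod 197.
6^1 ≡ 6 (mod 197)
6^2 = (6^1)^2 ≡ 6^2 = 36 ≡ 36 (mod 197)
6^4 = (6^2)^2 ≡ 36^2 = 1296 ≡ 114 (mod 197)
6^8 = (6^4)^2 ≡ 114^2 = 12996 ≡ 191 (mod 197)
6^16 = (6^8)^2 ≡ 191^2 = 36481 ≡ 36 (mod 197)
6^18 = 6^16 · 6^2 ≡ 36 · 36 ≡ 114 (mod 197).
So s = 114; s⁻¹ ≡ 178 (mod 197).
m = c₂ · s⁻¹ mod 197 = 112 · 178 mod 197 = 39.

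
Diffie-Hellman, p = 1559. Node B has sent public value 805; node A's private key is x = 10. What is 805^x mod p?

1341

Shared key K = 805^10 mod 1559.
805^1 ≡ 805 (mod 1559)
805^2 = (805^1)^2 ≡ 805^2 = 648025 ≡ 1040 (mod 1559)
805^4 = (805^2)^2 ≡ 1040^2 = 1081600 ≡ 1213 (mod 1559)
805^8 = (805^4)^2 ≡ 1213^2 = 1471369 ≡ 1232 (mod 1559)
805^10 = 805^8 · 805^2 ≡ 1232 · 1040 ≡ 1341 (mod 1559).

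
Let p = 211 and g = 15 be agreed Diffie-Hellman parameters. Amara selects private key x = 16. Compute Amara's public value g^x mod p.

Public value = 15^16 mod 211.
15^1 ≡ 15 (mod 211)
15^2 = (15^1)^2 ≡ 15^2 = 225 ≡ 14 (mod 211)
15^4 = (15^2)^2 ≡ 14^2 = 196 ≡ 196 (mod 211)
15^8 = (15^4)^2 ≡ 196^2 = 38416 ≡ 14 (mod 211)
15^16 = (15^8)^2 ≡ 14^2 = 196 ≡ 196 (mod 211)

196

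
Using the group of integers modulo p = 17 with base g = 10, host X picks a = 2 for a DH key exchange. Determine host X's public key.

15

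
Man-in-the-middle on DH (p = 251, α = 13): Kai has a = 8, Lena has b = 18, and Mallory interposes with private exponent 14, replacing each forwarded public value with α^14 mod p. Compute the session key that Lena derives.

Lena receives Mallory's public value M = 13^14 mod 251 instead of the honest one.
13^1 ≡ 13 (mod 251)
13^2 = (13^1)^2 ≡ 13^2 = 169 ≡ 169 (mod 251)
13^4 = (13^2)^2 ≡ 169^2 = 28561 ≡ 198 (mod 251)
13^8 = (13^4)^2 ≡ 198^2 = 39204 ≡ 48 (mod 251)
13^14 = 13^8 · 13^4 · 13^2 ≡ 48 · 198 · 169 ≡ 27 (mod 251).
So M = 27. Lena computes K = M^18 mod 251.
27^1 ≡ 27 (mod 251)
27^2 = (27^1)^2 ≡ 27^2 = 729 ≡ 227 (mod 251)
27^4 = (27^2)^2 ≡ 227^2 = 51529 ≡ 74 (mod 251)
27^8 = (27^4)^2 ≡ 74^2 = 5476 ≡ 205 (mod 251)
27^16 = (27^8)^2 ≡ 205^2 = 42025 ≡ 108 (mod 251)
27^18 = 27^16 · 27^2 ≡ 108 · 227 ≡ 169 (mod 251).

169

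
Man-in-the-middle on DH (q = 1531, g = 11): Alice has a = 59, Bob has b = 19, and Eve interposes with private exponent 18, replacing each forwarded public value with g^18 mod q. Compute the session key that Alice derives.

Alice receives Eve's public value M = 11^18 mod 1531 instead of the honest one.
11^1 ≡ 11 (mod 1531)
11^2 = (11^1)^2 ≡ 11^2 = 121 ≡ 121 (mod 1531)
11^4 = (11^2)^2 ≡ 121^2 = 14641 ≡ 862 (mod 1531)
11^8 = (11^4)^2 ≡ 862^2 = 743044 ≡ 509 (mod 1531)
11^16 = (11^8)^2 ≡ 509^2 = 259081 ≡ 342 (mod 1531)
11^18 = 11^16 · 11^2 ≡ 342 · 121 ≡ 45 (mod 1531).
So M = 45. Alice computes K = M^59 mod 1531.
45^1 ≡ 45 (mod 1531)
45^2 = (45^1)^2 ≡ 45^2 = 2025 ≡ 494 (mod 1531)
45^4 = (45^2)^2 ≡ 494^2 = 244036 ≡ 607 (mod 1531)
45^8 = (45^4)^2 ≡ 607^2 = 368449 ≡ 1009 (mod 1531)
45^16 = (45^8)^2 ≡ 1009^2 = 1018081 ≡ 1497 (mod 1531)
45^32 = (45^16)^2 ≡ 1497^2 = 2241009 ≡ 1156 (mod 1531)
45^59 = 45^32 · 45^16 · 45^8 · 45^2 · 45^1 ≡ 1156 · 1497 · 1009 · 494 · 45 ≡ 1009 (mod 1531).

1009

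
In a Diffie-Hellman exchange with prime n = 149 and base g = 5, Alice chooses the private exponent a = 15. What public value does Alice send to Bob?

Public value = 5^15 mod 149.
5^1 ≡ 5 (mod 149)
5^2 = (5^1)^2 ≡ 5^2 = 25 ≡ 25 (mod 149)
5^4 = (5^2)^2 ≡ 25^2 = 625 ≡ 29 (mod 149)
5^8 = (5^4)^2 ≡ 29^2 = 841 ≡ 96 (mod 149)
5^15 = 5^8 · 5^4 · 5^2 · 5^1 ≡ 96 · 29 · 25 · 5 ≡ 85 (mod 149).

85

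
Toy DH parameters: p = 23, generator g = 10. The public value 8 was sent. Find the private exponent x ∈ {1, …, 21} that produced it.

Try successive powers of 10 modulo 23:
10^1 ≡ 10
10^2 ≡ 8
Found: x = 2.

2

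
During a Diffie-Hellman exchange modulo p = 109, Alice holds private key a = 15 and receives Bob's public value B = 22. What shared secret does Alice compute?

27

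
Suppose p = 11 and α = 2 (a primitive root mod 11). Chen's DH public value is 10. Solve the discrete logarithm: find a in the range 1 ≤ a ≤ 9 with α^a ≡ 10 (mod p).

5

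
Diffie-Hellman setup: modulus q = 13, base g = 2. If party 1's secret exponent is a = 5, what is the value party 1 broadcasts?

6

Public value = 2^5 mod 13.
2^1 ≡ 2 (mod 13)
2^2 = (2^1)^2 ≡ 2^2 = 4 ≡ 4 (mod 13)
2^4 = (2^2)^2 ≡ 4^2 = 16 ≡ 3 (mod 13)
2^5 = 2^4 · 2^1 ≡ 3 · 2 ≡ 6 (mod 13).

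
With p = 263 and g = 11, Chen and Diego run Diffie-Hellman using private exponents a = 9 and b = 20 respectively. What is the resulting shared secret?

Diego sends B = g^b mod p = 11^20 mod 263.
11^1 ≡ 11 (mod 263)
11^2 = (11^1)^2 ≡ 11^2 = 121 ≡ 121 (mod 263)
11^4 = (11^2)^2 ≡ 121^2 = 14641 ≡ 176 (mod 263)
11^8 = (11^4)^2 ≡ 176^2 = 30976 ≡ 205 (mod 263)
11^16 = (11^8)^2 ≡ 205^2 = 42025 ≡ 208 (mod 263)
11^20 = 11^16 · 11^4 ≡ 208 · 176 ≡ 51 (mod 263).
So B = 51. Chen then computes K = B^a mod p = 51^9 mod 263.
51^1 ≡ 51 (mod 263)
51^2 = (51^1)^2 ≡ 51^2 = 2601 ≡ 234 (mod 263)
51^4 = (51^2)^2 ≡ 234^2 = 54756 ≡ 52 (mod 263)
51^8 = (51^4)^2 ≡ 52^2 = 2704 ≡ 74 (mod 263)
51^9 = 51^8 · 51^1 ≡ 74 · 51 ≡ 92 (mod 263).

92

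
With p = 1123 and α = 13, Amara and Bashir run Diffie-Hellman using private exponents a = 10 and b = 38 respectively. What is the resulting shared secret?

345

Bashir sends B = α^b mod p = 13^38 mod 1123.
13^1 ≡ 13 (mod 1123)
13^2 = (13^1)^2 ≡ 13^2 = 169 ≡ 169 (mod 1123)
13^4 = (13^2)^2 ≡ 169^2 = 28561 ≡ 486 (mod 1123)
13^8 = (13^4)^2 ≡ 486^2 = 236196 ≡ 366 (mod 1123)
13^16 = (13^8)^2 ≡ 366^2 = 133956 ≡ 319 (mod 1123)
13^32 = (13^16)^2 ≡ 319^2 = 101761 ≡ 691 (mod 1123)
13^38 = 13^32 · 13^4 · 13^2 ≡ 691 · 486 · 169 ≡ 420 (mod 1123).
So B = 420. Amara then computes K = B^a mod p = 420^10 mod 1123.
420^1 ≡ 420 (mod 1123)
420^2 = (420^1)^2 ≡ 420^2 = 176400 ≡ 89 (mod 1123)
420^4 = (420^2)^2 ≡ 89^2 = 7921 ≡ 60 (mod 1123)
420^8 = (420^4)^2 ≡ 60^2 = 3600 ≡ 231 (mod 1123)
420^10 = 420^8 · 420^2 ≡ 231 · 89 ≡ 345 (mod 1123).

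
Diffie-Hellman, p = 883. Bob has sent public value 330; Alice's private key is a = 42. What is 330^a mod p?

Shared key K = 330^42 mod 883.
330^1 ≡ 330 (mod 883)
330^2 = (330^1)^2 ≡ 330^2 = 108900 ≡ 291 (mod 883)
330^4 = (330^2)^2 ≡ 291^2 = 84681 ≡ 796 (mod 883)
330^8 = (330^4)^2 ≡ 796^2 = 633616 ≡ 505 (mod 883)
330^16 = (330^8)^2 ≡ 505^2 = 255025 ≡ 721 (mod 883)
330^32 = (330^16)^2 ≡ 721^2 = 519841 ≡ 637 (mod 883)
330^42 = 330^32 · 330^8 · 330^2 ≡ 637 · 505 · 291 ≡ 856 (mod 883).

856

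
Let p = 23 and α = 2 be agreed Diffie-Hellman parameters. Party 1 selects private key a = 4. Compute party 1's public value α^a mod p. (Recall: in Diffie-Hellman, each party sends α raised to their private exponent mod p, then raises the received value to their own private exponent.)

16

Public value = 2^4 mod 23.
2^1 ≡ 2 (mod 23)
2^2 = (2^1)^2 ≡ 2^2 = 4 ≡ 4 (mod 23)
2^4 = (2^2)^2 ≡ 4^2 = 16 ≡ 16 (mod 23)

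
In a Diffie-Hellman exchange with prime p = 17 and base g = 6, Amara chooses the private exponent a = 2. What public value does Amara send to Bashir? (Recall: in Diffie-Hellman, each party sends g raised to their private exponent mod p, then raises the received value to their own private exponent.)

2

Public value = 6^2 mod 17.
6^1 ≡ 6 (mod 17)
6^2 = (6^1)^2 ≡ 6^2 = 36 ≡ 2 (mod 17)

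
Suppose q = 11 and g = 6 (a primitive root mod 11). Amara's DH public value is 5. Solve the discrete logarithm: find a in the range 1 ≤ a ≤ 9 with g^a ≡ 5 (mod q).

6

Try successive powers of 6 modulo 11:
6^1 ≡ 6
6^2 ≡ 3
6^3 ≡ 7
6^4 ≡ 9
6^5 ≡ 10
6^6 ≡ 5
Found: a = 6.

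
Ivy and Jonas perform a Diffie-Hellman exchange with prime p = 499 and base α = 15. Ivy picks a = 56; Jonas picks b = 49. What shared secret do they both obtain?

Ivy sends A = α^a mod p = 15^56 mod 499.
15^1 ≡ 15 (mod 499)
15^2 = (15^1)^2 ≡ 15^2 = 225 ≡ 225 (mod 499)
15^4 = (15^2)^2 ≡ 225^2 = 50625 ≡ 226 (mod 499)
15^8 = (15^4)^2 ≡ 226^2 = 51076 ≡ 178 (mod 499)
15^16 = (15^8)^2 ≡ 178^2 = 31684 ≡ 247 (mod 499)
15^32 = (15^16)^2 ≡ 247^2 = 61009 ≡ 131 (mod 499)
15^56 = 15^32 · 15^16 · 15^8 ≡ 131 · 247 · 178 ≡ 88 (mod 499).
So A = 88. Jonas then computes K = A^b mod p = 88^49 mod 499.
88^1 ≡ 88 (mod 499)
88^2 = (88^1)^2 ≡ 88^2 = 7744 ≡ 259 (mod 499)
88^4 = (88^2)^2 ≡ 259^2 = 67081 ≡ 215 (mod 499)
88^8 = (88^4)^2 ≡ 215^2 = 46225 ≡ 317 (mod 499)
88^16 = (88^8)^2 ≡ 317^2 = 100489 ≡ 190 (mod 499)
88^32 = (88^16)^2 ≡ 190^2 = 36100 ≡ 172 (mod 499)
88^49 = 88^32 · 88^16 · 88^1 ≡ 172 · 190 · 88 ≡ 103 (mod 499).

103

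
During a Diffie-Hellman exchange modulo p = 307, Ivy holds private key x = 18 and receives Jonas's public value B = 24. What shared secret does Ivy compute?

24

Shared key K = 24^18 mod 307.
24^1 ≡ 24 (mod 307)
24^2 = (24^1)^2 ≡ 24^2 = 576 ≡ 269 (mod 307)
24^4 = (24^2)^2 ≡ 269^2 = 72361 ≡ 216 (mod 307)
24^8 = (24^4)^2 ≡ 216^2 = 46656 ≡ 299 (mod 307)
24^16 = (24^8)^2 ≡ 299^2 = 89401 ≡ 64 (mod 307)
24^18 = 24^16 · 24^2 ≡ 64 · 269 ≡ 24 (mod 307).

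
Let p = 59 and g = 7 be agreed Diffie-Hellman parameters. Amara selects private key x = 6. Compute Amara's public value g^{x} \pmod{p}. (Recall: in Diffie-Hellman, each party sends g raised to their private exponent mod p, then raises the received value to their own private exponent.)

Public value = 7^{6} \pmod{59}.
7^1 ≡ 7 (mod 59)
7^2 = (7^1)^2 ≡ 7^2 = 49 ≡ 49 (mod 59)
7^4 = (7^2)^2 ≡ 49^2 = 2401 ≡ 41 (mod 59)
7^6 = 7^4 · 7^2 ≡ 41 · 49 ≡ 3 (mod 59).

3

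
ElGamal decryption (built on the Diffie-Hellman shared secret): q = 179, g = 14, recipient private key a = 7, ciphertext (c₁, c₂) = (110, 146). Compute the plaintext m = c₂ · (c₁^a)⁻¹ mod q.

Shared mask s = c₁^a mod q = 110^7 mod 179.
110^1 ≡ 110 (mod 179)
110^2 = (110^1)^2 ≡ 110^2 = 12100 ≡ 107 (mod 179)
110^4 = (110^2)^2 ≡ 107^2 = 11449 ≡ 172 (mod 179)
110^7 = 110^4 · 110^2 · 110^1 ≡ 172 · 107 · 110 ≡ 129 (mod 179).
So s = 129; s⁻¹ ≡ 68 (mod 179).
m = c₂ · s⁻¹ mod 179 = 146 · 68 mod 179 = 83.

83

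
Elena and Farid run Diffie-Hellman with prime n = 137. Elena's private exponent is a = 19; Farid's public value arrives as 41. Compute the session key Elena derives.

10

Shared key K = 41^19 mod 137.
41^1 ≡ 41 (mod 137)
41^2 = (41^1)^2 ≡ 41^2 = 1681 ≡ 37 (mod 137)
41^4 = (41^2)^2 ≡ 37^2 = 1369 ≡ 136 (mod 137)
41^8 = (41^4)^2 ≡ 136^2 = 18496 ≡ 1 (mod 137)
41^16 = (41^8)^2 ≡ 1^2 = 1 ≡ 1 (mod 137)
41^19 = 41^16 · 41^2 · 41^1 ≡ 1 · 37 · 41 ≡ 10 (mod 137).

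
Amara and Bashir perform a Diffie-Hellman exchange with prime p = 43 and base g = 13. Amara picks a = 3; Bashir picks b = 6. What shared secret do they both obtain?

11

Bashir sends B = g^b mod p = 13^6 mod 43.
13^1 ≡ 13 (mod 43)
13^2 = (13^1)^2 ≡ 13^2 = 169 ≡ 40 (mod 43)
13^4 = (13^2)^2 ≡ 40^2 = 1600 ≡ 9 (mod 43)
13^6 = 13^4 · 13^2 ≡ 9 · 40 ≡ 16 (mod 43).
So B = 16. Amara then computes K = B^a mod p = 16^3 mod 43.
16^1 ≡ 16 (mod 43)
16^2 = (16^1)^2 ≡ 16^2 = 256 ≡ 41 (mod 43)
16^3 = 16^2 · 16^1 ≡ 41 · 16 ≡ 11 (mod 43).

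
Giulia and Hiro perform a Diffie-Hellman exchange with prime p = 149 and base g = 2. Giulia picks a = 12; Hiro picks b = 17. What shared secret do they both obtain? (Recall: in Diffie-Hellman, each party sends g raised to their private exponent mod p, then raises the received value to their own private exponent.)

104

Hiro sends B = g^b mod p = 2^17 mod 149.
2^1 ≡ 2 (mod 149)
2^2 = (2^1)^2 ≡ 2^2 = 4 ≡ 4 (mod 149)
2^4 = (2^2)^2 ≡ 4^2 = 16 ≡ 16 (mod 149)
2^8 = (2^4)^2 ≡ 16^2 = 256 ≡ 107 (mod 149)
2^16 = (2^8)^2 ≡ 107^2 = 11449 ≡ 125 (mod 149)
2^17 = 2^16 · 2^1 ≡ 125 · 2 ≡ 101 (mod 149).
So B = 101. Giulia then computes K = B^a mod p = 101^12 mod 149.
101^1 ≡ 101 (mod 149)
101^2 = (101^1)^2 ≡ 101^2 = 10201 ≡ 69 (mod 149)
101^4 = (101^2)^2 ≡ 69^2 = 4761 ≡ 142 (mod 149)
101^8 = (101^4)^2 ≡ 142^2 = 20164 ≡ 49 (mod 149)
101^12 = 101^8 · 101^4 ≡ 49 · 142 ≡ 104 (mod 149).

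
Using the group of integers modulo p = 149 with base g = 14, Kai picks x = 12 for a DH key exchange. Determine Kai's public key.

6

Public value = 14^12 (mod 149).
14^1 ≡ 14 (mod 149)
14^2 = (14^1)^2 ≡ 14^2 = 196 ≡ 47 (mod 149)
14^4 = (14^2)^2 ≡ 47^2 = 2209 ≡ 123 (mod 149)
14^8 = (14^4)^2 ≡ 123^2 = 15129 ≡ 80 (mod 149)
14^12 = 14^8 · 14^4 ≡ 80 · 123 ≡ 6 (mod 149).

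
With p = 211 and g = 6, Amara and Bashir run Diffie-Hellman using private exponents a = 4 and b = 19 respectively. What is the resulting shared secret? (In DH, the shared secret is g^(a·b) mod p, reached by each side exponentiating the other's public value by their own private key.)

139

Amara sends A = g^a mod p = 6^4 mod 211.
6^1 ≡ 6 (mod 211)
6^2 = (6^1)^2 ≡ 6^2 = 36 ≡ 36 (mod 211)
6^4 = (6^2)^2 ≡ 36^2 = 1296 ≡ 30 (mod 211)
So A = 30. Bashir then computes K = A^b mod p = 30^19 mod 211.
30^1 ≡ 30 (mod 211)
30^2 = (30^1)^2 ≡ 30^2 = 900 ≡ 56 (mod 211)
30^4 = (30^2)^2 ≡ 56^2 = 3136 ≡ 182 (mod 211)
30^8 = (30^4)^2 ≡ 182^2 = 33124 ≡ 208 (mod 211)
30^16 = (30^8)^2 ≡ 208^2 = 43264 ≡ 9 (mod 211)
30^19 = 30^16 · 30^2 · 30^1 ≡ 9 · 56 · 30 ≡ 139 (mod 211).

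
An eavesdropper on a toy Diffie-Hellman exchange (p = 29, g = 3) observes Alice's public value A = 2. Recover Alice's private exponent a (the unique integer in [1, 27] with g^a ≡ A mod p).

17

Try successive powers of 3 modulo 29:
3^1 ≡ 3
3^2 ≡ 9
3^3 ≡ 27
3^4 ≡ 23
3^5 ≡ 11
3^6 ≡ 4
3^7 ≡ 12
3^8 ≡ 7
3^9 ≡ 21
3^10 ≡ 5
3^11 ≡ 15
3^12 ≡ 16
3^13 ≡ 19
3^14 ≡ 28
3^15 ≡ 26
3^16 ≡ 20
3^17 ≡ 2
Found: a = 17.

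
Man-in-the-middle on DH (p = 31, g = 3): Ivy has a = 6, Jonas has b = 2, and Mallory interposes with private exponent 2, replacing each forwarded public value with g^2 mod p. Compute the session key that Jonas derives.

19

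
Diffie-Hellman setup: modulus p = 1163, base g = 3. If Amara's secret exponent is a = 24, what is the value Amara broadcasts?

174

Public value = 3^24 mod 1163.
3^1 ≡ 3 (mod 1163)
3^2 = (3^1)^2 ≡ 3^2 = 9 ≡ 9 (mod 1163)
3^4 = (3^2)^2 ≡ 9^2 = 81 ≡ 81 (mod 1163)
3^8 = (3^4)^2 ≡ 81^2 = 6561 ≡ 746 (mod 1163)
3^16 = (3^8)^2 ≡ 746^2 = 556516 ≡ 602 (mod 1163)
3^24 = 3^16 · 3^8 ≡ 602 · 746 ≡ 174 (mod 1163).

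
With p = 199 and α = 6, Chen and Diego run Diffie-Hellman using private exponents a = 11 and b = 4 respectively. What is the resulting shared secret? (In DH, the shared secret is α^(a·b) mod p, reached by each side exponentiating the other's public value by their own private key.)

Diego sends B = α^b mod p = 6^4 mod 199.
6^1 ≡ 6 (mod 199)
6^2 = (6^1)^2 ≡ 6^2 = 36 ≡ 36 (mod 199)
6^4 = (6^2)^2 ≡ 36^2 = 1296 ≡ 102 (mod 199)
So B = 102. Chen then computes K = B^a mod p = 102^11 mod 199.
102^1 ≡ 102 (mod 199)
102^2 = (102^1)^2 ≡ 102^2 = 10404 ≡ 56 (mod 199)
102^4 = (102^2)^2 ≡ 56^2 = 3136 ≡ 151 (mod 199)
102^8 = (102^4)^2 ≡ 151^2 = 22801 ≡ 115 (mod 199)
102^11 = 102^8 · 102^2 · 102^1 ≡ 115 · 56 · 102 ≡ 180 (mod 199).

180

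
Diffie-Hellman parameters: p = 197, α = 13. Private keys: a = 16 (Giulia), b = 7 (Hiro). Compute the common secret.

178

Giulia sends A = α^a mod p = 13^16 mod 197.
13^1 ≡ 13 (mod 197)
13^2 = (13^1)^2 ≡ 13^2 = 169 ≡ 169 (mod 197)
13^4 = (13^2)^2 ≡ 169^2 = 28561 ≡ 193 (mod 197)
13^8 = (13^4)^2 ≡ 193^2 = 37249 ≡ 16 (mod 197)
13^16 = (13^8)^2 ≡ 16^2 = 256 ≡ 59 (mod 197)
So A = 59. Hiro then computes K = A^b mod p = 59^7 mod 197.
59^1 ≡ 59 (mod 197)
59^2 = (59^1)^2 ≡ 59^2 = 3481 ≡ 132 (mod 197)
59^4 = (59^2)^2 ≡ 132^2 = 17424 ≡ 88 (mod 197)
59^7 = 59^4 · 59^2 · 59^1 ≡ 88 · 132 · 59 ≡ 178 (mod 197).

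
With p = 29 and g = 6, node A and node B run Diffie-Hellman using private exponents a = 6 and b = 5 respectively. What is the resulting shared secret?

7

Node A sends A = g^a mod p = 6^6 mod 29.
6^1 ≡ 6 (mod 29)
6^2 = (6^1)^2 ≡ 6^2 = 36 ≡ 7 (mod 29)
6^4 = (6^2)^2 ≡ 7^2 = 49 ≡ 20 (mod 29)
6^6 = 6^4 · 6^2 ≡ 20 · 7 ≡ 24 (mod 29).
So A = 24. Node B then computes K = A^b mod p = 24^5 mod 29.
24^1 ≡ 24 (mod 29)
24^2 = (24^1)^2 ≡ 24^2 = 576 ≡ 25 (mod 29)
24^4 = (24^2)^2 ≡ 25^2 = 625 ≡ 16 (mod 29)
24^5 = 24^4 · 24^1 ≡ 16 · 24 ≡ 7 (mod 29).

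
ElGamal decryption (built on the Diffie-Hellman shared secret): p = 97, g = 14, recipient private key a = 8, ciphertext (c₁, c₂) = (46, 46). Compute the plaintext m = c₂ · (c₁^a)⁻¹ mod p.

Shared mask s = c₁^a mod p = 46^8 mod 97.
46^1 ≡ 46 (mod 97)
46^2 = (46^1)^2 ≡ 46^2 = 2116 ≡ 79 (mod 97)
46^4 = (46^2)^2 ≡ 79^2 = 6241 ≡ 33 (mod 97)
46^8 = (46^4)^2 ≡ 33^2 = 1089 ≡ 22 (mod 97)
So s = 22; s⁻¹ ≡ 75 (mod 97).
m = c₂ · s⁻¹ mod 97 = 46 · 75 mod 97 = 55.

55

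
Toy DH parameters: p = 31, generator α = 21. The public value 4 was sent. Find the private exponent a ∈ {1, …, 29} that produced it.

12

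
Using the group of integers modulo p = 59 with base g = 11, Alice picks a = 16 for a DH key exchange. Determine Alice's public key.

12

Public value = 11^{16} \pmod{59}.
11^1 ≡ 11 (mod 59)
11^2 = (11^1)^2 ≡ 11^2 = 121 ≡ 3 (mod 59)
11^4 = (11^2)^2 ≡ 3^2 = 9 ≡ 9 (mod 59)
11^8 = (11^4)^2 ≡ 9^2 = 81 ≡ 22 (mod 59)
11^16 = (11^8)^2 ≡ 22^2 = 484 ≡ 12 (mod 59)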